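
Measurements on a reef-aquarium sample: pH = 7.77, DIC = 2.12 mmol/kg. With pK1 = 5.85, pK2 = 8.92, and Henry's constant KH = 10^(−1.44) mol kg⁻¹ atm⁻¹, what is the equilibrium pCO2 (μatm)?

pCO2 = 648 μatm

α₀ = 1 / (1 + K1/[H⁺] + K1K2/[H⁺]²) = 1 / (1 + 10^+1.92 + 10^+0.77)
   = 1 / (1 + 83.176 + 5.8884) = 1/90.065 = 0.01110
[CO2*] = α₀ × DIC = 0.01110 × 2.12 = 0.02354 mmol/kg
pCO2 = [CO2*]/KH = 2.354×10^-5 / 3.631×10^-2 = 648 μatm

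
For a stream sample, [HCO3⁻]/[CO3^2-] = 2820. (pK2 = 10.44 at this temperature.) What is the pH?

pH = 6.99

From K2 = [H⁺][CO3^2-]/[HCO3⁻]:  pH = pK2 − log₁₀([HCO3⁻]/[CO3^2-])
log₁₀(2820) = +3.450
pH = 10.44 − (+3.450) = 6.99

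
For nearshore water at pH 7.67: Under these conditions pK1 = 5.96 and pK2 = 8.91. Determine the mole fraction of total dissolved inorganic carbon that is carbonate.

α₂ = 1 / (1 + [H⁺]/K2 + [H⁺]²/(K1K2)) = 1 / (1 + 10^+1.24 + 10^-0.47)
   = 1 / (1 + 17.378 + 0.33884) = 1/18.717 = 0.05343

α₂ = 0.0534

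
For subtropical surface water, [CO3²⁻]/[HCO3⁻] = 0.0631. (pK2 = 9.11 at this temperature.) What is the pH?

From K2 = [H⁺][CO3²⁻]/[HCO3⁻]:  pH = pK2 + log₁₀([CO3²⁻]/[HCO3⁻])
log₁₀(0.0631) = -1.200
pH = 9.11 + (-1.200) = 7.91

pH = 7.91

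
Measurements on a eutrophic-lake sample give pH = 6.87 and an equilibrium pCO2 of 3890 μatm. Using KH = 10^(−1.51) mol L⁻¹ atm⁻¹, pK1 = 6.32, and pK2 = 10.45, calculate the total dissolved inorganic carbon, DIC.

[CO2*] = KH · pCO2 = 10^(−1.51) × 3890×10^-6 = 1.202×10^-4 mol/L
α₀ = 1/(1 + K1/[H⁺] + K1K2/[H⁺]²) = 1/(1 + 10^+0.55 + 10^-3.03) = 0.2198
DIC = [CO2*]/α₀ = 1.202×10^-4 / 0.2198 = 0.547 mmol/L

DIC = 0.547 mmol/L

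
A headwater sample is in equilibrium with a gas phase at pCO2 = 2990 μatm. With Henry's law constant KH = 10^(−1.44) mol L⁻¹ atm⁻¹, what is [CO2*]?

[CO2*] = 109 μmol/L

KH = 10^(−1.44) = 3.631×10^-2 mol L⁻¹ atm⁻¹
[CO2*] = KH · pCO2 = 3.631×10^-2 × 2990×10^-6 atm = 1.09×10^-4 mol/L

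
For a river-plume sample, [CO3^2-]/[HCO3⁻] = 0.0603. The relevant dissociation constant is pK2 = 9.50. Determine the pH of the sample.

pH = 8.28

From K2 = [H⁺][CO3^2-]/[HCO3⁻]:  pH = pK2 + log₁₀([CO3^2-]/[HCO3⁻])
log₁₀(0.0603) = -1.220
pH = 9.50 + (-1.220) = 8.28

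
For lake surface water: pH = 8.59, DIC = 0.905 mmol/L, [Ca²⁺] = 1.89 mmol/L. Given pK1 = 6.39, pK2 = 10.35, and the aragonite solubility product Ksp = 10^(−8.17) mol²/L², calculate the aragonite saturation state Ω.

Ω = 4.29

α₂ = 1 / (1 + [H⁺]/K2 + [H⁺]²/(K1K2)) = 1 / (1 + 10^+1.76 + 10^-0.44)
   = 1 / (1 + 57.544 + 0.36308) = 1/58.907 = 0.01698
[CO3²⁻] = α₂ × DIC = 0.01698 × 0.905 = 0.01536 mmol/L = 15.36 μmol/L
Ksp = 10^(−8.17) = 6.761×10^-9
Ω = [Ca²⁺][CO3²⁻]/Ksp = (1.89×10^-3)(1.536×10^-5) / 6.761×10^-9 = 4.29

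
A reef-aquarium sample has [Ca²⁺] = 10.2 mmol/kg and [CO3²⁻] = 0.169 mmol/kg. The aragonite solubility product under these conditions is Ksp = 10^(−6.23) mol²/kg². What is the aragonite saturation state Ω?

Ksp = 10^(−6.23) = 5.888×10^-7
Ω = [Ca²⁺][CO3²⁻]/Ksp = (10.2×10^-3)(0.169×10^-3) / 5.888×10^-7 = 2.93

Ω = 2.93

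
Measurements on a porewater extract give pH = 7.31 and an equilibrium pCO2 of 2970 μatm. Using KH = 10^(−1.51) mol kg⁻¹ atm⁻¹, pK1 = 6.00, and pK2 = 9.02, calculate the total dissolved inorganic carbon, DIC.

[CO2*] = KH · pCO2 = 10^(−1.51) × 2970×10^-6 = 9.178×10^-5 mol/kg
α₀ = 1/(1 + K1/[H⁺] + K1K2/[H⁺]²) = 1/(1 + 10^+1.31 + 10^-0.40) = 0.04584
DIC = [CO2*]/α₀ = 9.178×10^-5 / 0.04584 = 2.00 mmol/kg

DIC = 2.00 mmol/kg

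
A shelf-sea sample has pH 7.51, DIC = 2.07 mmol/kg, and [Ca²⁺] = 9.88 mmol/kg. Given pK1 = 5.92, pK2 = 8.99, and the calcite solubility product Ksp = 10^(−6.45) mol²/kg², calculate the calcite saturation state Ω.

α₂ = 1 / (1 + [H⁺]/K2 + [H⁺]²/(K1K2)) = 1 / (1 + 10^+1.48 + 10^-0.11)
   = 1 / (1 + 30.200 + 0.77625) = 1/31.976 = 0.03127
[CO3²⁻] = α₂ × DIC = 0.03127 × 2.07 = 0.06474 mmol/kg
Ksp = 10^(−6.45) = 3.548×10^-7
Ω = [Ca²⁺][CO3²⁻]/Ksp = (9.88×10^-3)(6.474×10^-5) / 3.548×10^-7 = 1.80

Ω = 1.80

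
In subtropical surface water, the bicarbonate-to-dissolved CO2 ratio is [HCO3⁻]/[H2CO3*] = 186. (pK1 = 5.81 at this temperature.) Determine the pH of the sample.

pH = 8.08

From K1 = [H⁺][HCO3⁻]/[H2CO3*]:  pH = pK1 + log₁₀([HCO3⁻]/[H2CO3*])
log₁₀(186) = +2.270
pH = 5.81 + (+2.270) = 8.08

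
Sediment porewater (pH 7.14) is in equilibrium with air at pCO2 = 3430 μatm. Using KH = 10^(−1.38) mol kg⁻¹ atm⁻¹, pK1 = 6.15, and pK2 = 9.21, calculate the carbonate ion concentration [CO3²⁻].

[CO2*] = KH · pCO2 = 10^(−1.38) × 3430×10^-6 = 1.430×10^-4 mol/kg
α₀ = 1/(1 + K1/[H⁺] + K1K2/[H⁺]²) = 1/(1 + 10^+0.99 + 10^-1.08) = 0.09212
DIC = [CO2*]/α₀ = 1.430×10^-4 / 0.09212 = 1.552 mmol/kg
[CO3²⁻] = α₂·DIC; α₂ = 0.007662, so [CO3²⁻] = 0.007662 × 1.552 = 0.0119 mmol/kg = 11.9 μmol/kg

[CO3²⁻] = 11.9 μmol/kg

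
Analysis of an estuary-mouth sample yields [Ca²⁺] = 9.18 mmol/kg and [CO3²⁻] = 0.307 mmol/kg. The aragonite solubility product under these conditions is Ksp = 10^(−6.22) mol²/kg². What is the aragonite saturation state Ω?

Ksp = 10^(−6.22) = 6.026×10^-7
Ω = [Ca²⁺][CO3²⁻]/Ksp = (9.18×10^-3)(0.307×10^-3) / 6.026×10^-7 = 4.68

Ω = 4.68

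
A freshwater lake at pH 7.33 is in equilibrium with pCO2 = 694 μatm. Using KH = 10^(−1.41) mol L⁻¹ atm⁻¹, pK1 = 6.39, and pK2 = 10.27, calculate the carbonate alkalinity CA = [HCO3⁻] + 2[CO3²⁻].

[CO2*] = KH · pCO2 = 10^(−1.41) × 694×10^-6 = 2.700×10^-5 mol/L
α₀ = 1/(1 + K1/[H⁺] + K1K2/[H⁺]²) = 1/(1 + 10^+0.94 + 10^-2.00) = 0.1029
DIC = [CO2*]/α₀ = 2.700×10^-5 / 0.1029 = 0.2624 mmol/L
CA = (α₁ + 2α₂)·DIC = (0.8961 + 2×0.001029) × 0.2624 = 0.236 mmol/L

CA = 0.236 mmol/L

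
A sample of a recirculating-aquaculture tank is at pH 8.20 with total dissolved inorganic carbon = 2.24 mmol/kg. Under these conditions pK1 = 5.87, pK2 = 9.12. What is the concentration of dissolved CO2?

α₀ = 1 / (1 + K1/[H⁺] + K1K2/[H⁺]²) = 1 / (1 + 10^+2.33 + 10^+1.41)
   = 1 / (1 + 213.80 + 25.704) = 1/240.50 = 0.004158
[CO2*] = α₀ × DIC = 0.004158 × 2.24 = 0.00931 mmol/kg = 9.31 μmol/kg

[CO2*] = 9.31 μmol/kg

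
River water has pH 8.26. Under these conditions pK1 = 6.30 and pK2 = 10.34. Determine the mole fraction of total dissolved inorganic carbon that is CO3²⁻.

α₂ = 0.00816

α₂ = 1 / (1 + [H⁺]/K2 + [H⁺]²/(K1K2)) = 1 / (1 + 10^+2.08 + 10^+0.12)
   = 1 / (1 + 120.23 + 1.3183) = 1/122.54 = 0.008160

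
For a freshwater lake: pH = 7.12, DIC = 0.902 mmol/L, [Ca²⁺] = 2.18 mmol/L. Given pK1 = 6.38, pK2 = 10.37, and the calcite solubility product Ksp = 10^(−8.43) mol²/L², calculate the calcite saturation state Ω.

α₂ = 1 / (1 + [H⁺]/K2 + [H⁺]²/(K1K2)) = 1 / (1 + 10^+3.25 + 10^+2.51)
   = 1 / (1 + 1778.3 + 323.59) = 1/2102.9 = 0.0004755
[CO3²⁻] = α₂ × DIC = 0.0004755 × 0.902 = 0.0004289 mmol/L = 0.4289 μmol/L
Ksp = 10^(−8.43) = 3.715×10^-9
Ω = [Ca²⁺][CO3²⁻]/Ksp = (2.18×10^-3)(4.289×10^-7) / 3.715×10^-9 = 0.252

Ω = 0.252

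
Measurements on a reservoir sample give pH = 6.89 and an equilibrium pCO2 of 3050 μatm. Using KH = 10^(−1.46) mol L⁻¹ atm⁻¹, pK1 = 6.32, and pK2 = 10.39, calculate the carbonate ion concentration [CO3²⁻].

[CO3²⁻] = 0.124 μmol/L

[CO2*] = KH · pCO2 = 10^(−1.46) × 3050×10^-6 = 1.058×10^-4 mol/L
α₀ = 1/(1 + K1/[H⁺] + K1K2/[H⁺]²) = 1/(1 + 10^+0.57 + 10^-2.93) = 0.2120
DIC = [CO2*]/α₀ = 1.058×10^-4 / 0.2120 = 0.4988 mmol/L
[CO3²⁻] = α₂·DIC; α₂ = 0.0002491, so [CO3²⁻] = 0.0002491 × 0.4988 = 0.000124 mmol/L = 0.124 μmol/L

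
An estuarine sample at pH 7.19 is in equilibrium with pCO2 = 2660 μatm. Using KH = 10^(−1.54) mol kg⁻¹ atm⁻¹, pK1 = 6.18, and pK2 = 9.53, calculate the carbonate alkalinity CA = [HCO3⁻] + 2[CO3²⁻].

[CO2*] = KH · pCO2 = 10^(−1.54) × 2660×10^-6 = 7.672×10^-5 mol/kg
α₀ = 1/(1 + K1/[H⁺] + K1K2/[H⁺]²) = 1/(1 + 10^+1.01 + 10^-1.33) = 0.08865
DIC = [CO2*]/α₀ = 7.672×10^-5 / 0.08865 = 0.8653 mmol/kg
CA = (α₁ + 2α₂)·DIC = (0.9072 + 2×0.004147) × 0.8653 = 0.792 mmol/kg

CA = 0.792 mmol/kg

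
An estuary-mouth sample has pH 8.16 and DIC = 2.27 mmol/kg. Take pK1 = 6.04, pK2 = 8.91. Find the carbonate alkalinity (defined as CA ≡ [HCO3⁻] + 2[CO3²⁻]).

CA = [HCO3⁻] + 2[CO3²⁻] = (α₁ + 2α₂)·DIC
At pH 8.16: [H⁺]/K1 = 10^-2.12 = 0.0075858, K2/[H⁺] = 10^-0.75 = 0.17783
α₁ = 1/(1 + 0.0075858 + 0.17783) = 1/1.1854 = 0.8436; α₂ = α₁·K2/[H⁺] = 0.1500
α₁ + 2α₂ = 1.1436
CA = 1.1436 × 2.27 = 2.60 mmol/kg

CA = 2.60 mmol/kg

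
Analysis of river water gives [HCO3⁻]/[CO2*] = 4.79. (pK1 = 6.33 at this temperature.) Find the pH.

From K1 = [H⁺][HCO3⁻]/[CO2*]:  pH = pK1 + log₁₀([HCO3⁻]/[CO2*])
log₁₀(4.79) = +0.680
pH = 6.33 + (+0.680) = 7.01

pH = 7.01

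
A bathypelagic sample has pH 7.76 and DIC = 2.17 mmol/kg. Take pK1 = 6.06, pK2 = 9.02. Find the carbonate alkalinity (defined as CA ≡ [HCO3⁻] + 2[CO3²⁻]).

CA = 2.24 mmol/kg

CA = [HCO3⁻] + 2[CO3²⁻] = (α₁ + 2α₂)·DIC
At pH 7.76: [H⁺]/K1 = 10^-1.70 = 0.019953, K2/[H⁺] = 10^-1.26 = 0.054954
α₁ = 1/(1 + 0.019953 + 0.054954) = 1/1.0749 = 0.9303; α₂ = α₁·K2/[H⁺] = 0.05112
α₁ + 2α₂ = 1.0326
CA = 1.0326 × 2.17 = 2.24 mmol/kg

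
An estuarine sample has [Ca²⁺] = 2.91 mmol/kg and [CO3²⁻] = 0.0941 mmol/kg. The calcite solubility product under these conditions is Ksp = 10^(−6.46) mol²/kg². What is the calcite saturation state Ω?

Ω = 0.790

Ksp = 10^(−6.46) = 3.467×10^-7
Ω = [Ca²⁺][CO3²⁻]/Ksp = (2.91×10^-3)(0.0941×10^-3) / 3.467×10^-7 = 0.790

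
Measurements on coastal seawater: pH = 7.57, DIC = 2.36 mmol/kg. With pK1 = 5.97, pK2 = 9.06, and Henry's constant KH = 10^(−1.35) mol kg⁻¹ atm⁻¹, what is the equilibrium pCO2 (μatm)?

pCO2 = 1250 μatm

α₀ = 1 / (1 + K1/[H⁺] + K1K2/[H⁺]²) = 1 / (1 + 10^+1.60 + 10^+0.11)
   = 1 / (1 + 39.811 + 1.2882) = 1/42.099 = 0.02375
[CO2*] = α₀ × DIC = 0.02375 × 2.36 = 0.05606 mmol/kg
pCO2 = [CO2*]/KH = 5.606×10^-5 / 4.467×10^-2 = 1250 μatm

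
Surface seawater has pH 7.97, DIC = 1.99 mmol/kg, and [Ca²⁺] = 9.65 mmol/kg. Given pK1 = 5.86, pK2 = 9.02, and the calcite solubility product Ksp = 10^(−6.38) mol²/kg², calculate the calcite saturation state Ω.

α₂ = 1 / (1 + [H⁺]/K2 + [H⁺]²/(K1K2)) = 1 / (1 + 10^+1.05 + 10^-1.06)
   = 1 / (1 + 11.220 + 0.087096) = 1/12.307 = 0.08125
[CO3²⁻] = α₂ × DIC = 0.08125 × 1.99 = 0.1617 mmol/kg
Ksp = 10^(−6.38) = 4.169×10^-7
Ω = [Ca²⁺][CO3²⁻]/Ksp = (9.65×10^-3)(1.617×10^-4) / 4.169×10^-7 = 3.74

Ω = 3.74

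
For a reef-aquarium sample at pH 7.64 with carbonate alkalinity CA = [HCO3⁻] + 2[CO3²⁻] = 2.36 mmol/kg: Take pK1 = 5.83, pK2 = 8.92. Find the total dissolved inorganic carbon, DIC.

DIC = 2.28 mmol/kg

CA = [HCO3⁻] + 2[CO3²⁻] = (α₁ + 2α₂)·DIC
At pH 7.64: [H⁺]/K1 = 10^-1.81 = 0.015488, K2/[H⁺] = 10^-1.28 = 0.052481
α₁ = 1/(1 + 0.015488 + 0.052481) = 1/1.0680 = 0.9364; α₂ = α₁·K2/[H⁺] = 0.04914
α₁ + 2α₂ = 1.0346
DIC = CA / (α₁ + 2α₂) = 2.36 / 1.0346 = 2.28 mmol/kg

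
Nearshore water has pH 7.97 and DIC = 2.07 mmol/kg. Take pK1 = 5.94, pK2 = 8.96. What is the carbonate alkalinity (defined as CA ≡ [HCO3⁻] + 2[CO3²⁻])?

CA = 2.24 mmol/kg

CA = [HCO3⁻] + 2[CO3²⁻] = (α₁ + 2α₂)·DIC
At pH 7.97: [H⁺]/K1 = 10^-2.03 = 0.0093325, K2/[H⁺] = 10^-0.99 = 0.10233
α₁ = 1/(1 + 0.0093325 + 0.10233) = 1/1.1117 = 0.8996; α₂ = α₁·K2/[H⁺] = 0.09205
α₁ + 2α₂ = 1.0837
CA = 1.0837 × 2.07 = 2.24 mmol/kg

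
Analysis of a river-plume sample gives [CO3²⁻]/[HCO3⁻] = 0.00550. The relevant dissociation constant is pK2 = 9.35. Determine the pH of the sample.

From K2 = [H⁺][CO3²⁻]/[HCO3⁻]:  pH = pK2 + log₁₀([CO3²⁻]/[HCO3⁻])
log₁₀(0.00550) = -2.260
pH = 9.35 + (-2.260) = 7.09

pH = 7.09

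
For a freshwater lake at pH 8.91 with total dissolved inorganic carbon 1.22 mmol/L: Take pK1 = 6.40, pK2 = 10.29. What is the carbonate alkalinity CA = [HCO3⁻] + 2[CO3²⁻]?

CA = [HCO3⁻] + 2[CO3²⁻] = (α₁ + 2α₂)·DIC
At pH 8.91: [H⁺]/K1 = 10^-2.51 = 0.0030903, K2/[H⁺] = 10^-1.38 = 0.041687
α₁ = 1/(1 + 0.0030903 + 0.041687) = 1/1.0448 = 0.9571; α₂ = α₁·K2/[H⁺] = 0.03990
α₁ + 2α₂ = 1.0369
CA = 1.0369 × 1.22 = 1.27 mmol/L

CA = 1.27 mmol/L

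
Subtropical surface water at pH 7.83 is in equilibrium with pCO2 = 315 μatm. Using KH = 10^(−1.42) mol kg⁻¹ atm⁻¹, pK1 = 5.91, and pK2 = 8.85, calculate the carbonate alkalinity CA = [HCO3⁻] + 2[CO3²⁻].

CA = 1.19 mmol/kg

[CO2*] = KH · pCO2 = 10^(−1.42) × 315×10^-6 = 1.198×10^-5 mol/kg
α₀ = 1/(1 + K1/[H⁺] + K1K2/[H⁺]²) = 1/(1 + 10^+1.92 + 10^+0.90) = 0.01086
DIC = [CO2*]/α₀ = 1.198×10^-5 / 0.01086 = 1.103 mmol/kg
CA = (α₁ + 2α₂)·DIC = (0.9029 + 2×0.08623) × 1.103 = 1.19 mmol/kg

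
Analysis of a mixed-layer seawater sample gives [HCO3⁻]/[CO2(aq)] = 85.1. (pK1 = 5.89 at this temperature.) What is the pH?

From K1 = [H⁺][HCO3⁻]/[CO2(aq)]:  pH = pK1 + log₁₀([HCO3⁻]/[CO2(aq)])
log₁₀(85.1) = +1.930
pH = 5.89 + (+1.930) = 7.82

pH = 7.82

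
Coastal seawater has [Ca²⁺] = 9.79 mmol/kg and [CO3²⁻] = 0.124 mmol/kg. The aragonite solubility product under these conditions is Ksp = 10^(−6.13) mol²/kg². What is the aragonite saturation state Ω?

Ω = 1.64

Ksp = 10^(−6.13) = 7.413×10^-7
Ω = [Ca²⁺][CO3²⁻]/Ksp = (9.79×10^-3)(0.124×10^-3) / 7.413×10^-7 = 1.64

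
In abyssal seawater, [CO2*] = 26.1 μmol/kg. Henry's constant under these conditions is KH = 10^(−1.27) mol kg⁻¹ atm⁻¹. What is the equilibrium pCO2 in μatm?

KH = 10^(−1.27) = 5.370×10^-2 mol kg⁻¹ atm⁻¹
pCO2 = [CO2*]/KH = 26.1×10^-6 / 5.370×10^-2 = 4.86×10^-4 atm = 486 μatm

pCO2 = 486 μatm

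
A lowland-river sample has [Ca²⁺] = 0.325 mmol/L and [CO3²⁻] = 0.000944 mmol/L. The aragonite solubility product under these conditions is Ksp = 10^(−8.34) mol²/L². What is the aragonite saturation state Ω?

Ksp = 10^(−8.34) = 4.571×10^-9
Ω = [Ca²⁺][CO3²⁻]/Ksp = (0.325×10^-3)(0.000944×10^-3) / 4.571×10^-9 = 0.0671

Ω = 0.0671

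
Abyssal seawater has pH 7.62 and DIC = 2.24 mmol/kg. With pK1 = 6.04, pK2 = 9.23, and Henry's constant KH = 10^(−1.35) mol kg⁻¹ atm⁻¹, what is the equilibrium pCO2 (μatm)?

α₀ = 1 / (1 + K1/[H⁺] + K1K2/[H⁺]²) = 1 / (1 + 10^+1.58 + 10^-0.03)
   = 1 / (1 + 38.019 + 0.93325) = 1/39.952 = 0.02503
[CO2*] = α₀ × DIC = 0.02503 × 2.24 = 0.05607 mmol/kg
pCO2 = [CO2*]/KH = 5.607×10^-5 / 4.467×10^-2 = 1260 μatm

pCO2 = 1260 μatm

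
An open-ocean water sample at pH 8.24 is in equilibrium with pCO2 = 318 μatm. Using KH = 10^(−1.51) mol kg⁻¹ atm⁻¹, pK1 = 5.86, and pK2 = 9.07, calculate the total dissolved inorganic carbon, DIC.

DIC = 2.72 mmol/kg

[CO2*] = KH · pCO2 = 10^(−1.51) × 318×10^-6 = 9.827×10^-6 mol/kg
α₀ = 1/(1 + K1/[H⁺] + K1K2/[H⁺]²) = 1/(1 + 10^+2.38 + 10^+1.55) = 0.003618
DIC = [CO2*]/α₀ = 9.827×10^-6 / 0.003618 = 2.72 mmol/kg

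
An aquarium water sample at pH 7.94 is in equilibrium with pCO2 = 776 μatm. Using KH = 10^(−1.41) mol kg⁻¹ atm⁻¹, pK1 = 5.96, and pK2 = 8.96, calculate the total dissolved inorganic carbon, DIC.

[CO2*] = KH · pCO2 = 10^(−1.41) × 776×10^-6 = 3.019×10^-5 mol/kg
α₀ = 1/(1 + K1/[H⁺] + K1K2/[H⁺]²) = 1/(1 + 10^+1.98 + 10^+0.96) = 0.009468
DIC = [CO2*]/α₀ = 3.019×10^-5 / 0.009468 = 3.19 mmol/kg

DIC = 3.19 mmol/kg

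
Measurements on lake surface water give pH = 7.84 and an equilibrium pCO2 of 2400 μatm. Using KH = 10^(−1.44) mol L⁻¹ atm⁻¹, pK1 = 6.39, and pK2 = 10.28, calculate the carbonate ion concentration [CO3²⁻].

[CO2*] = KH · pCO2 = 10^(−1.44) × 2400×10^-6 = 8.714×10^-5 mol/L
α₀ = 1/(1 + K1/[H⁺] + K1K2/[H⁺]²) = 1/(1 + 10^+1.45 + 10^-0.99) = 0.03415
DIC = [CO2*]/α₀ = 8.714×10^-5 / 0.03415 = 2.552 mmol/L
[CO3²⁻] = α₂·DIC; α₂ = 0.003494, so [CO3²⁻] = 0.003494 × 2.552 = 0.00892 mmol/L = 8.92 μmol/L

[CO3²⁻] = 8.92 μmol/L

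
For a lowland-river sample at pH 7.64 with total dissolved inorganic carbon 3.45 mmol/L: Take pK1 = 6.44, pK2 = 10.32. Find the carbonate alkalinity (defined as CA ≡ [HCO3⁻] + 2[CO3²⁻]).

CA = 3.25 mmol/L

CA = [HCO3⁻] + 2[CO3²⁻] = (α₁ + 2α₂)·DIC
At pH 7.64: [H⁺]/K1 = 10^-1.20 = 0.063096, K2/[H⁺] = 10^-2.68 = 0.0020893
α₁ = 1/(1 + 0.063096 + 0.0020893) = 1/1.0652 = 0.9388; α₂ = α₁·K2/[H⁺] = 0.001961
α₁ + 2α₂ = 0.9427
CA = 0.9427 × 3.45 = 3.25 mmol/L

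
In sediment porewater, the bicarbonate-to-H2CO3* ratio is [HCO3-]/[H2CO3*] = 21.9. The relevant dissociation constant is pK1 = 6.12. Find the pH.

From K1 = [H⁺][HCO3-]/[H2CO3*]:  pH = pK1 + log₁₀([HCO3-]/[H2CO3*])
log₁₀(21.9) = +1.340
pH = 6.12 + (+1.340) = 7.46

pH = 7.46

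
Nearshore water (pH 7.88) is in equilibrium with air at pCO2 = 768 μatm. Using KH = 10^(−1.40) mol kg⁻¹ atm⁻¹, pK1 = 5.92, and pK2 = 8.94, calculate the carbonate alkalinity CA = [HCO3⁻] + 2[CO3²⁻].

[CO2*] = KH · pCO2 = 10^(−1.40) × 768×10^-6 = 3.057×10^-5 mol/kg
α₀ = 1/(1 + K1/[H⁺] + K1K2/[H⁺]²) = 1/(1 + 10^+1.96 + 10^+0.90) = 0.009986
DIC = [CO2*]/α₀ = 3.057×10^-5 / 0.009986 = 3.062 mmol/kg
CA = (α₁ + 2α₂)·DIC = (0.9107 + 2×0.07932) × 3.062 = 3.27 mmol/kg

CA = 3.27 mmol/kg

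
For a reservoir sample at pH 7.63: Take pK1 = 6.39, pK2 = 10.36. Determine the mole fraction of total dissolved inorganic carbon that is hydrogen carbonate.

α₁ = 0.944

α₁ = 1 / (1 + [H⁺]/K1 + K2/[H⁺]) = 1 / (1 + 10^-1.24 + 10^-2.73)
   = 1 / (1 + 0.057544 + 0.0018621) = 1/1.0594 = 0.9439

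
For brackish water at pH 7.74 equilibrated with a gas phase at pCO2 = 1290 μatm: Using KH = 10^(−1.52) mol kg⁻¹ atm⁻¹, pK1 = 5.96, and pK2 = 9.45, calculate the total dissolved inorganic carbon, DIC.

[CO2*] = KH · pCO2 = 10^(−1.52) × 1290×10^-6 = 3.896×10^-5 mol/kg
α₀ = 1/(1 + K1/[H⁺] + K1K2/[H⁺]²) = 1/(1 + 10^+1.78 + 10^+0.07) = 0.01602
DIC = [CO2*]/α₀ = 3.896×10^-5 / 0.01602 = 2.43 mmol/kg

DIC = 2.43 mmol/kg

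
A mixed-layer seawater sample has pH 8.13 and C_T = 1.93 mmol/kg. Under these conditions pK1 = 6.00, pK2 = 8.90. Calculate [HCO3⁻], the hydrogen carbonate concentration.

α₁ = 1 / (1 + [H⁺]/K1 + K2/[H⁺]) = 1 / (1 + 10^-2.13 + 10^-0.77)
   = 1 / (1 + 0.0074131 + 0.16982) = 1/1.1772 = 0.8494
[HCO3⁻] = α₁ × DIC = 0.8494 × 1.93 = 1.64 mmol/kg

[HCO3⁻] = 1.64 mmol/kg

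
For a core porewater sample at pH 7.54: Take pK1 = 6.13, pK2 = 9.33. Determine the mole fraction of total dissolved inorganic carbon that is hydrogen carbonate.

α₁ = 1 / (1 + [H⁺]/K1 + K2/[H⁺]) = 1 / (1 + 10^-1.41 + 10^-1.79)
   = 1 / (1 + 0.038905 + 0.016218) = 1/1.0551 = 0.9478

α₁ = 0.948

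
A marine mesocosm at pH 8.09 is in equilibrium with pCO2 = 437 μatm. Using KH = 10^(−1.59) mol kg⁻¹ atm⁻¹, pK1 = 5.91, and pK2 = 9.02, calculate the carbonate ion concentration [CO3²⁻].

[CO2*] = KH · pCO2 = 10^(−1.59) × 437×10^-6 = 1.123×10^-5 mol/kg
α₀ = 1/(1 + K1/[H⁺] + K1K2/[H⁺]²) = 1/(1 + 10^+2.18 + 10^+1.25) = 0.005878
DIC = [CO2*]/α₀ = 1.123×10^-5 / 0.005878 = 1.911 mmol/kg
[CO3²⁻] = α₂·DIC; α₂ = 0.1045, so [CO3²⁻] = 0.1045 × 1.911 = 0.200 mmol/kg

[CO3²⁻] = 0.200 mmol/kg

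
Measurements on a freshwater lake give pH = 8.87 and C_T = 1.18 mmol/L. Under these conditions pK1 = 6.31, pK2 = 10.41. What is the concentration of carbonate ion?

α₂ = 1 / (1 + [H⁺]/K2 + [H⁺]²/(K1K2)) = 1 / (1 + 10^+1.54 + 10^-1.02)
   = 1 / (1 + 34.674 + 0.095499) = 1/35.769 = 0.02796
[CO3²⁻] = α₂ × DIC = 0.02796 × 1.18 = 0.0330 mmol/L

[CO3²⁻] = 0.0330 mmol/L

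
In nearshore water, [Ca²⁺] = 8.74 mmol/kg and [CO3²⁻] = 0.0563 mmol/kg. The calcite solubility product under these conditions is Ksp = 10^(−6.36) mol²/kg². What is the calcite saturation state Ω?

Ω = 1.13

Ksp = 10^(−6.36) = 4.365×10^-7
Ω = [Ca²⁺][CO3²⁻]/Ksp = (8.74×10^-3)(0.0563×10^-3) / 4.365×10^-7 = 1.13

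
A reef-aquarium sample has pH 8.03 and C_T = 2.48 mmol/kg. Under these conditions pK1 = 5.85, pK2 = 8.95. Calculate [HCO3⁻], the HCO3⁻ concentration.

[HCO3⁻] = 2.20 mmol/kg

α₁ = 1 / (1 + [H⁺]/K1 + K2/[H⁺]) = 1 / (1 + 10^-2.18 + 10^-0.92)
   = 1 / (1 + 0.0066069 + 0.12023) = 1/1.1268 = 0.8874
[HCO3⁻] = α₁ × DIC = 0.8874 × 2.48 = 2.20 mmol/kg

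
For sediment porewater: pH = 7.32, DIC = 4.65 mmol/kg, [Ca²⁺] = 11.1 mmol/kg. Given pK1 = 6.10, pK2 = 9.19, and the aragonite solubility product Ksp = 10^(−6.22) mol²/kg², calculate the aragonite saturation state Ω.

Ω = 1.08

α₂ = 1 / (1 + [H⁺]/K2 + [H⁺]²/(K1K2)) = 1 / (1 + 10^+1.87 + 10^+0.65)
   = 1 / (1 + 74.131 + 4.4668) = 1/79.598 = 0.01256
[CO3²⁻] = α₂ × DIC = 0.01256 × 4.65 = 0.05842 mmol/kg
Ksp = 10^(−6.22) = 6.026×10^-7
Ω = [Ca²⁺][CO3²⁻]/Ksp = (11.1×10^-3)(5.842×10^-5) / 6.026×10^-7 = 1.08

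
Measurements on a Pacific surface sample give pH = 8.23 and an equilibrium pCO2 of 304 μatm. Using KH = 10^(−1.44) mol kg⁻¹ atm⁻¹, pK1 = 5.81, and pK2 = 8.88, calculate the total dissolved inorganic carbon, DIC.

[CO2*] = KH · pCO2 = 10^(−1.44) × 304×10^-6 = 1.104×10^-5 mol/kg
α₀ = 1/(1 + K1/[H⁺] + K1K2/[H⁺]²) = 1/(1 + 10^+2.42 + 10^+1.77) = 0.003097
DIC = [CO2*]/α₀ = 1.104×10^-5 / 0.003097 = 3.56 mmol/kg

DIC = 3.56 mmol/kg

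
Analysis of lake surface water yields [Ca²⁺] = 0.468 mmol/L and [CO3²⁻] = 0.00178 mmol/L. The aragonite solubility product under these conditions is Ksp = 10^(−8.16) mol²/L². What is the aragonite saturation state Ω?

Ω = 0.120

Ksp = 10^(−8.16) = 6.918×10^-9
Ω = [Ca²⁺][CO3²⁻]/Ksp = (0.468×10^-3)(0.00178×10^-3) / 6.918×10^-9 = 0.120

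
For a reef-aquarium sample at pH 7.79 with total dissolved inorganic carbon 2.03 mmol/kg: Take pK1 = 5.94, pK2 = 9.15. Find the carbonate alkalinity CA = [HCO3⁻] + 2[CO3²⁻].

CA = 2.09 mmol/kg

CA = [HCO3⁻] + 2[CO3²⁻] = (α₁ + 2α₂)·DIC
At pH 7.79: [H⁺]/K1 = 10^-1.85 = 0.014125, K2/[H⁺] = 10^-1.36 = 0.043652
α₁ = 1/(1 + 0.014125 + 0.043652) = 1/1.0578 = 0.9454; α₂ = α₁·K2/[H⁺] = 0.04127
α₁ + 2α₂ = 1.0279
CA = 1.0279 × 2.03 = 2.09 mmol/kg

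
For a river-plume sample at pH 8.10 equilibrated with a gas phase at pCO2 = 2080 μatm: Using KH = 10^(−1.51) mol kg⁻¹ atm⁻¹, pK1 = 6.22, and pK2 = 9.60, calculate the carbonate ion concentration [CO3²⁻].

[CO2*] = KH · pCO2 = 10^(−1.51) × 2080×10^-6 = 6.428×10^-5 mol/kg
α₀ = 1/(1 + K1/[H⁺] + K1K2/[H⁺]²) = 1/(1 + 10^+1.88 + 10^+0.38) = 0.01262
DIC = [CO2*]/α₀ = 6.428×10^-5 / 0.01262 = 5.094 mmol/kg
[CO3²⁻] = α₂·DIC; α₂ = 0.03027, so [CO3²⁻] = 0.03027 × 5.094 = 0.154 mmol/kg

[CO3²⁻] = 0.154 mmol/kg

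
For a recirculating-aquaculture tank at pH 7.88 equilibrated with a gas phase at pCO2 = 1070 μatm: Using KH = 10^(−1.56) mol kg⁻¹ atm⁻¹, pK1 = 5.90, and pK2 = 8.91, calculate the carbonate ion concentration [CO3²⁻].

[CO3²⁻] = 0.263 mmol/kg

[CO2*] = KH · pCO2 = 10^(−1.56) × 1070×10^-6 = 2.947×10^-5 mol/kg
α₀ = 1/(1 + K1/[H⁺] + K1K2/[H⁺]²) = 1/(1 + 10^+1.98 + 10^+0.95) = 0.009487
DIC = [CO2*]/α₀ = 2.947×10^-5 / 0.009487 = 3.107 mmol/kg
[CO3²⁻] = α₂·DIC; α₂ = 0.08455, so [CO3²⁻] = 0.08455 × 3.107 = 0.263 mmol/kg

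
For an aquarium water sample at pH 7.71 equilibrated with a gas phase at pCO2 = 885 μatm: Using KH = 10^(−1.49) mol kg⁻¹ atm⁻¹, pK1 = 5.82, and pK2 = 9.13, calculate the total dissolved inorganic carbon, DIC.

DIC = 2.34 mmol/kg

[CO2*] = KH · pCO2 = 10^(−1.49) × 885×10^-6 = 2.864×10^-5 mol/kg
α₀ = 1/(1 + K1/[H⁺] + K1K2/[H⁺]²) = 1/(1 + 10^+1.89 + 10^+0.47) = 0.01226
DIC = [CO2*]/α₀ = 2.864×10^-5 / 0.01226 = 2.34 mmol/kg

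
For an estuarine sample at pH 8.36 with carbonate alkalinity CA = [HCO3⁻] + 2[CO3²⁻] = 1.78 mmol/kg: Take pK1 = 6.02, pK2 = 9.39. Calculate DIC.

CA = [HCO3⁻] + 2[CO3²⁻] = (α₁ + 2α₂)·DIC
At pH 8.36: [H⁺]/K1 = 10^-2.34 = 0.0045709, K2/[H⁺] = 10^-1.03 = 0.093325
α₁ = 1/(1 + 0.0045709 + 0.093325) = 1/1.0979 = 0.9108; α₂ = α₁·K2/[H⁺] = 0.08500
α₁ + 2α₂ = 1.0808
DIC = CA / (α₁ + 2α₂) = 1.78 / 1.0808 = 1.65 mmol/kg

DIC = 1.65 mmol/kg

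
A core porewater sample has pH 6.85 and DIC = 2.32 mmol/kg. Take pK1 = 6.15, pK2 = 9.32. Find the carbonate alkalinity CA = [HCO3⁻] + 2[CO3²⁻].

CA = 1.94 mmol/kg

CA = [HCO3⁻] + 2[CO3²⁻] = (α₁ + 2α₂)·DIC
At pH 6.85: [H⁺]/K1 = 10^-0.70 = 0.19953, K2/[H⁺] = 10^-2.47 = 0.0033884
α₁ = 1/(1 + 0.19953 + 0.0033884) = 1/1.2029 = 0.8313; α₂ = α₁·K2/[H⁺] = 0.002817
α₁ + 2α₂ = 0.8369
CA = 0.8369 × 2.32 = 1.94 mmol/kg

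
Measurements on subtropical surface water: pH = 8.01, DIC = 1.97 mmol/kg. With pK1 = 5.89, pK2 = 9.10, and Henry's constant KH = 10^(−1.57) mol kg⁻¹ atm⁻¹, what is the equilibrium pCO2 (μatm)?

α₀ = 1 / (1 + K1/[H⁺] + K1K2/[H⁺]²) = 1 / (1 + 10^+2.12 + 10^+1.03)
   = 1 / (1 + 131.83 + 10.715) = 1/143.54 = 0.006967
[CO2*] = α₀ × DIC = 0.006967 × 1.97 = 0.01372 mmol/kg = 13.72 μmol/kg
pCO2 = [CO2*]/KH = 1.372×10^-5 / 2.692×10^-2 = 510 μatm

pCO2 = 510 μatm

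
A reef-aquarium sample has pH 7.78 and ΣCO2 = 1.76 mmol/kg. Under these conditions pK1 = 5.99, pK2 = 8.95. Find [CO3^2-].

α₂ = 1 / (1 + [H⁺]/K2 + [H⁺]²/(K1K2)) = 1 / (1 + 10^+1.17 + 10^-0.62)
   = 1 / (1 + 14.791 + 0.23988) = 1/16.031 = 0.06238
[CO3²⁻] = α₂ × DIC = 0.06238 × 1.76 = 0.110 mmol/kg

[CO3²⁻] = 0.110 mmol/kg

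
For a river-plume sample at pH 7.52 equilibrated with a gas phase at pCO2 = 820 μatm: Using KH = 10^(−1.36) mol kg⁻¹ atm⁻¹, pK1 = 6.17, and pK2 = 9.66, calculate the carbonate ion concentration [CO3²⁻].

[CO2*] = KH · pCO2 = 10^(−1.36) × 820×10^-6 = 3.579×10^-5 mol/kg
α₀ = 1/(1 + K1/[H⁺] + K1K2/[H⁺]²) = 1/(1 + 10^+1.35 + 10^-0.79) = 0.04246
DIC = [CO2*]/α₀ = 3.579×10^-5 / 0.04246 = 0.8429 mmol/kg
[CO3²⁻] = α₂·DIC; α₂ = 0.006887, so [CO3²⁻] = 0.006887 × 0.8429 = 0.00581 mmol/kg = 5.81 μmol/kg

[CO3²⁻] = 5.81 μmol/kg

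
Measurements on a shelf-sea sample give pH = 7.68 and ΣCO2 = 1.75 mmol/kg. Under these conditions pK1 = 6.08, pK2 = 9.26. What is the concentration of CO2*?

[CO2*] = 0.0418 mmol/kg

α₀ = 1 / (1 + K1/[H⁺] + K1K2/[H⁺]²) = 1 / (1 + 10^+1.60 + 10^+0.02)
   = 1 / (1 + 39.811 + 1.0471) = 1/41.858 = 0.02389
[CO2*] = α₀ × DIC = 0.02389 × 1.75 = 0.0418 mmol/kg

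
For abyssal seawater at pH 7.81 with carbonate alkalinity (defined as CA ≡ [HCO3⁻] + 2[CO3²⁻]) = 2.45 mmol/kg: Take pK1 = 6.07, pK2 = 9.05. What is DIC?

DIC = 2.36 mmol/kg

CA = [HCO3⁻] + 2[CO3²⁻] = (α₁ + 2α₂)·DIC
At pH 7.81: [H⁺]/K1 = 10^-1.74 = 0.018197, K2/[H⁺] = 10^-1.24 = 0.057544
α₁ = 1/(1 + 0.018197 + 0.057544) = 1/1.0757 = 0.9296; α₂ = α₁·K2/[H⁺] = 0.05349
α₁ + 2α₂ = 1.0366
DIC = CA / (α₁ + 2α₂) = 2.45 / 1.0366 = 2.36 mmol/kg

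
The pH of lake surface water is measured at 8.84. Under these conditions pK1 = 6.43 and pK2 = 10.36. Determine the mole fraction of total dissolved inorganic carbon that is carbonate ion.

α₂ = 1 / (1 + [H⁺]/K2 + [H⁺]²/(K1K2)) = 1 / (1 + 10^+1.52 + 10^-0.89)
   = 1 / (1 + 33.113 + 0.12882) = 1/34.242 = 0.02920

α₂ = 0.0292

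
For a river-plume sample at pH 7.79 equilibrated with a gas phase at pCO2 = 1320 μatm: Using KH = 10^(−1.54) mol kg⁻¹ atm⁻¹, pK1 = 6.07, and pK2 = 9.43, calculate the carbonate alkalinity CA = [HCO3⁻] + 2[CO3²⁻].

CA = 2.09 mmol/kg

[CO2*] = KH · pCO2 = 10^(−1.54) × 1320×10^-6 = 3.807×10^-5 mol/kg
α₀ = 1/(1 + K1/[H⁺] + K1K2/[H⁺]²) = 1/(1 + 10^+1.72 + 10^+0.08) = 0.01829
DIC = [CO2*]/α₀ = 3.807×10^-5 / 0.01829 = 2.082 mmol/kg
CA = (α₁ + 2α₂)·DIC = (0.9597 + 2×0.02199) × 2.082 = 2.09 mmol/kg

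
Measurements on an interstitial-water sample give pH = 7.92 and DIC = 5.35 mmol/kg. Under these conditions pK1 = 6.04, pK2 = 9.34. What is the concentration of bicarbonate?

[HCO3⁻] = 5.09 mmol/kg

α₁ = 1 / (1 + [H⁺]/K1 + K2/[H⁺]) = 1 / (1 + 10^-1.88 + 10^-1.42)
   = 1 / (1 + 0.013183 + 0.038019) = 1/1.0512 = 0.9513
[HCO3⁻] = α₁ × DIC = 0.9513 × 5.35 = 5.09 mmol/kg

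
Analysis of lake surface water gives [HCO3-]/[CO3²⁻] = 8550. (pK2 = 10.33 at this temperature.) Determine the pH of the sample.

pH = 6.40

From K2 = [H⁺][CO3²⁻]/[HCO3-]:  pH = pK2 − log₁₀([HCO3-]/[CO3²⁻])
log₁₀(8550) = +3.932
pH = 10.33 − (+3.932) = 6.40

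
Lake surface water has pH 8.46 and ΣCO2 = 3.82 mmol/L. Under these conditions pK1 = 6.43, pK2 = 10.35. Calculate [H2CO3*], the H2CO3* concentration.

[CO2*] = 0.0349 mmol/L

α₀ = 1 / (1 + K1/[H⁺] + K1K2/[H⁺]²) = 1 / (1 + 10^+2.03 + 10^+0.14)
   = 1 / (1 + 107.15 + 1.3804) = 1/109.53 = 0.009130
[CO2*] = α₀ × DIC = 0.009130 × 3.82 = 0.0349 mmol/L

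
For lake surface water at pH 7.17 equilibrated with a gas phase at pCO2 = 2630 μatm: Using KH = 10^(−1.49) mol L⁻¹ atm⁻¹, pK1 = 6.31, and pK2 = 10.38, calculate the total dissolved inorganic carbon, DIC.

[CO2*] = KH · pCO2 = 10^(−1.49) × 2630×10^-6 = 8.511×10^-5 mol/L
α₀ = 1/(1 + K1/[H⁺] + K1K2/[H⁺]²) = 1/(1 + 10^+0.86 + 10^-2.35) = 0.1212
DIC = [CO2*]/α₀ = 8.511×10^-5 / 0.1212 = 0.702 mmol/L

DIC = 0.702 mmol/L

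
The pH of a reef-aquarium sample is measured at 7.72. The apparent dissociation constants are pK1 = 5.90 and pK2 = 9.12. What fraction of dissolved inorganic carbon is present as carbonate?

α₂ = 1 / (1 + [H⁺]/K2 + [H⁺]²/(K1K2)) = 1 / (1 + 10^+1.40 + 10^-0.42)
   = 1 / (1 + 25.119 + 0.38019) = 1/26.499 = 0.03774

α₂ = 0.0377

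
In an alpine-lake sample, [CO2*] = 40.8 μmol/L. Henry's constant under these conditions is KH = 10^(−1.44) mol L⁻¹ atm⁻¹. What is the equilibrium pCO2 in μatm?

pCO2 = 1120 μatm

KH = 10^(−1.44) = 3.631×10^-2 mol L⁻¹ atm⁻¹
pCO2 = [CO2*]/KH = 40.8×10^-6 / 3.631×10^-2 = 1.12×10^-3 atm = 1120 μatm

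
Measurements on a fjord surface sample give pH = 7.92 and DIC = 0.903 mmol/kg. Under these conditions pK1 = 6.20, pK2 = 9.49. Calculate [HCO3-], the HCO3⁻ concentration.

α₁ = 1 / (1 + [H⁺]/K1 + K2/[H⁺]) = 1 / (1 + 10^-1.72 + 10^-1.57)
   = 1 / (1 + 0.019055 + 0.026915) = 1/1.0460 = 0.9561
[HCO3⁻] = α₁ × DIC = 0.9561 × 0.903 = 0.863 mmol/kg

[HCO3⁻] = 0.863 mmol/kg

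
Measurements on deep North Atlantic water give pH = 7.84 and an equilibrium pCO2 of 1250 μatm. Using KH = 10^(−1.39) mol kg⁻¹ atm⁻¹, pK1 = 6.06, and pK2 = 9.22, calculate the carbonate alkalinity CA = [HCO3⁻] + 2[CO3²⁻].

[CO2*] = KH · pCO2 = 10^(−1.39) × 1250×10^-6 = 5.092×10^-5 mol/kg
α₀ = 1/(1 + K1/[H⁺] + K1K2/[H⁺]²) = 1/(1 + 10^+1.78 + 10^+0.40) = 0.01568
DIC = [CO2*]/α₀ = 5.092×10^-5 / 0.01568 = 3.247 mmol/kg
CA = (α₁ + 2α₂)·DIC = (0.9449 + 2×0.03939) × 3.247 = 3.32 mmol/kg

CA = 3.32 mmol/kg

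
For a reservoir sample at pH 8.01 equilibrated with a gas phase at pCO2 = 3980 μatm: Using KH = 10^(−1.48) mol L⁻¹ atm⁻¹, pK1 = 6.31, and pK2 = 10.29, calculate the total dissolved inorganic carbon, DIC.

DIC = 6.77 mmol/L

[CO2*] = KH · pCO2 = 10^(−1.48) × 3980×10^-6 = 1.318×10^-4 mol/L
α₀ = 1/(1 + K1/[H⁺] + K1K2/[H⁺]²) = 1/(1 + 10^+1.70 + 10^-0.58) = 0.01946
DIC = [CO2*]/α₀ = 1.318×10^-4 / 0.01946 = 6.77 mmol/L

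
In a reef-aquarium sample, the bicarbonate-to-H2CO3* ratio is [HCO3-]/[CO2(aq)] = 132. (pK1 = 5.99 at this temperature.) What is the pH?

pH = 8.11

From K1 = [H⁺][HCO3-]/[CO2(aq)]:  pH = pK1 + log₁₀([HCO3-]/[CO2(aq)])
log₁₀(132) = +2.121
pH = 5.99 + (+2.121) = 8.11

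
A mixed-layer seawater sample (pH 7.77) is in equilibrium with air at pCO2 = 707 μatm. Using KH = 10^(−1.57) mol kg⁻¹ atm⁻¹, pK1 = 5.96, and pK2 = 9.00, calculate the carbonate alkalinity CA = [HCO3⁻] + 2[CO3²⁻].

CA = 1.37 mmol/kg

[CO2*] = KH · pCO2 = 10^(−1.57) × 707×10^-6 = 1.903×10^-5 mol/kg
α₀ = 1/(1 + K1/[H⁺] + K1K2/[H⁺]²) = 1/(1 + 10^+1.81 + 10^+0.58) = 0.01442
DIC = [CO2*]/α₀ = 1.903×10^-5 / 0.01442 = 1.320 mmol/kg
CA = (α₁ + 2α₂)·DIC = (0.9308 + 2×0.05481) × 1.320 = 1.37 mmol/kg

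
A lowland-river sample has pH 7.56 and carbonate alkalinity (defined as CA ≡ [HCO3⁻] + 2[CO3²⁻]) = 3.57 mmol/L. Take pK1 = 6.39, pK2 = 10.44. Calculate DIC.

CA = [HCO3⁻] + 2[CO3²⁻] = (α₁ + 2α₂)·DIC
At pH 7.56: [H⁺]/K1 = 10^-1.17 = 0.067608, K2/[H⁺] = 10^-2.88 = 0.0013183
α₁ = 1/(1 + 0.067608 + 0.0013183) = 1/1.0689 = 0.9355; α₂ = α₁·K2/[H⁺] = 0.001233
α₁ + 2α₂ = 0.9380
DIC = CA / (α₁ + 2α₂) = 3.57 / 0.9380 = 3.81 mmol/L

DIC = 3.81 mmol/L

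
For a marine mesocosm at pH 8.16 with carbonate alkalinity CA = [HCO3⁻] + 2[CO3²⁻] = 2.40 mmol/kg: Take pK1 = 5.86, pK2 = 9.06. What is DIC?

DIC = 2.17 mmol/kg

CA = [HCO3⁻] + 2[CO3²⁻] = (α₁ + 2α₂)·DIC
At pH 8.16: [H⁺]/K1 = 10^-2.30 = 0.0050119, K2/[H⁺] = 10^-0.90 = 0.12589
α₁ = 1/(1 + 0.0050119 + 0.12589) = 1/1.1309 = 0.8842; α₂ = α₁·K2/[H⁺] = 0.1113
α₁ + 2α₂ = 1.1069
DIC = CA / (α₁ + 2α₂) = 2.40 / 1.1069 = 2.17 mmol/kg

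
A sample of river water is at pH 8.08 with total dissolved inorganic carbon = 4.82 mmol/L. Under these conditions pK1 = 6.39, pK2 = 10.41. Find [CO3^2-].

α₂ = 1 / (1 + [H⁺]/K2 + [H⁺]²/(K1K2)) = 1 / (1 + 10^+2.33 + 10^+0.64)
   = 1 / (1 + 213.80 + 4.3652) = 1/219.16 = 0.004563
[CO3²⁻] = α₂ × DIC = 0.004563 × 4.82 = 0.0220 mmol/L

[CO3²⁻] = 0.0220 mmol/L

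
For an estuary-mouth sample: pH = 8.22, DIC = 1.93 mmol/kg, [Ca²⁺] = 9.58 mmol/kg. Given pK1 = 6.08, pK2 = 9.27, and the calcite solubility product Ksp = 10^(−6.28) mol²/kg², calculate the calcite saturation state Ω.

α₂ = 1 / (1 + [H⁺]/K2 + [H⁺]²/(K1K2)) = 1 / (1 + 10^+1.05 + 10^-1.09)
   = 1 / (1 + 11.220 + 0.081283) = 1/12.301 = 0.08129
[CO3²⁻] = α₂ × DIC = 0.08129 × 1.93 = 0.1569 mmol/kg
Ksp = 10^(−6.28) = 5.248×10^-7
Ω = [Ca²⁺][CO3²⁻]/Ksp = (9.58×10^-3)(1.569×10^-4) / 5.248×10^-7 = 2.86

Ω = 2.86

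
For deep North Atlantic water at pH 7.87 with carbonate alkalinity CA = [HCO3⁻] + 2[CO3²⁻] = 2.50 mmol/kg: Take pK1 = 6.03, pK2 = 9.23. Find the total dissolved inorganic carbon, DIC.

CA = [HCO3⁻] + 2[CO3²⁻] = (α₁ + 2α₂)·DIC
At pH 7.87: [H⁺]/K1 = 10^-1.84 = 0.014454, K2/[H⁺] = 10^-1.36 = 0.043652
α₁ = 1/(1 + 0.014454 + 0.043652) = 1/1.0581 = 0.9451; α₂ = α₁·K2/[H⁺] = 0.04125
α₁ + 2α₂ = 1.0276
DIC = CA / (α₁ + 2α₂) = 2.50 / 1.0276 = 2.43 mmol/kg

DIC = 2.43 mmol/kg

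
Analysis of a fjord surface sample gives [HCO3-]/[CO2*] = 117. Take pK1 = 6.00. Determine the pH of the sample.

From K1 = [H⁺][HCO3-]/[CO2*]:  pH = pK1 + log₁₀([HCO3-]/[CO2*])
log₁₀(117) = +2.068
pH = 6.00 + (+2.068) = 8.07

pH = 8.07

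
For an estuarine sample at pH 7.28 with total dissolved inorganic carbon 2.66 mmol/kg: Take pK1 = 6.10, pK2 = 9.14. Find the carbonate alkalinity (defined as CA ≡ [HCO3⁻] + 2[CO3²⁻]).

CA = [HCO3⁻] + 2[CO3²⁻] = (α₁ + 2α₂)·DIC
At pH 7.28: [H⁺]/K1 = 10^-1.18 = 0.066069, K2/[H⁺] = 10^-1.86 = 0.013804
α₁ = 1/(1 + 0.066069 + 0.013804) = 1/1.0799 = 0.9260; α₂ = α₁·K2/[H⁺] = 0.01278
α₁ + 2α₂ = 0.9516
CA = 0.9516 × 2.66 = 2.53 mmol/kg

CA = 2.53 mmol/kg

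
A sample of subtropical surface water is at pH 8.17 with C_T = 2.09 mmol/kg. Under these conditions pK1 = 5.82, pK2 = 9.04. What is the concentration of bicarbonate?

α₁ = 1 / (1 + [H⁺]/K1 + K2/[H⁺]) = 1 / (1 + 10^-2.35 + 10^-0.87)
   = 1 / (1 + 0.0044668 + 0.13490) = 1/1.1394 = 0.8777
[HCO3⁻] = α₁ × DIC = 0.8777 × 2.09 = 1.83 mmol/kg

[HCO3⁻] = 1.83 mmol/kg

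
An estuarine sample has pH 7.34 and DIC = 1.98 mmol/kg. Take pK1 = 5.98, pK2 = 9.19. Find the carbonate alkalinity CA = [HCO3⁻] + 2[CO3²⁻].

CA = 1.92 mmol/kg

CA = [HCO3⁻] + 2[CO3²⁻] = (α₁ + 2α₂)·DIC
At pH 7.34: [H⁺]/K1 = 10^-1.36 = 0.043652, K2/[H⁺] = 10^-1.85 = 0.014125
α₁ = 1/(1 + 0.043652 + 0.014125) = 1/1.0578 = 0.9454; α₂ = α₁·K2/[H⁺] = 0.01335
α₁ + 2α₂ = 0.9721
CA = 0.9721 × 1.98 = 1.92 mmol/kg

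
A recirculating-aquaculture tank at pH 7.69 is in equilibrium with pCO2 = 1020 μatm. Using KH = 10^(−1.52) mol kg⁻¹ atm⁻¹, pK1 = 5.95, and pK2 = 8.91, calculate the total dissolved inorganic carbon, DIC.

DIC = 1.83 mmol/kg

[CO2*] = KH · pCO2 = 10^(−1.52) × 1020×10^-6 = 3.080×10^-5 mol/kg
α₀ = 1/(1 + K1/[H⁺] + K1K2/[H⁺]²) = 1/(1 + 10^+1.74 + 10^+0.52) = 0.01687
DIC = [CO2*]/α₀ = 3.080×10^-5 / 0.01687 = 1.83 mmol/kg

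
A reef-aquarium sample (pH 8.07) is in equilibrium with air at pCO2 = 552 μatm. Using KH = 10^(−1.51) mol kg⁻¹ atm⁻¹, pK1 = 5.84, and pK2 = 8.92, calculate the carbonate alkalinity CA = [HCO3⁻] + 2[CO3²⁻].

[CO2*] = KH · pCO2 = 10^(−1.51) × 552×10^-6 = 1.706×10^-5 mol/kg
α₀ = 1/(1 + K1/[H⁺] + K1K2/[H⁺]²) = 1/(1 + 10^+2.23 + 10^+1.38) = 0.005133
DIC = [CO2*]/α₀ = 1.706×10^-5 / 0.005133 = 3.323 mmol/kg
CA = (α₁ + 2α₂)·DIC = (0.8717 + 2×0.1231) × 3.323 = 3.72 mmol/kg

CA = 3.72 mmol/kg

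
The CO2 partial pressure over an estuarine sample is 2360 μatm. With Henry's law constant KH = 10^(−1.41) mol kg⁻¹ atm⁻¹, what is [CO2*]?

[CO2*] = 91.8 μmol/kg

KH = 10^(−1.41) = 3.890×10^-2 mol kg⁻¹ atm⁻¹
[CO2*] = KH · pCO2 = 3.890×10^-2 × 2360×10^-6 atm = 9.18×10^-5 mol/kg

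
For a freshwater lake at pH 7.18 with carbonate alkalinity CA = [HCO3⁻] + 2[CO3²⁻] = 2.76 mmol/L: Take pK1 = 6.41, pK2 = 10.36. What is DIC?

DIC = 3.23 mmol/L

CA = [HCO3⁻] + 2[CO3²⁻] = (α₁ + 2α₂)·DIC
At pH 7.18: [H⁺]/K1 = 10^-0.77 = 0.16982, K2/[H⁺] = 10^-3.18 = 0.00066069
α₁ = 1/(1 + 0.16982 + 0.00066069) = 1/1.1705 = 0.8543; α₂ = α₁·K2/[H⁺] = 0.0005645
α₁ + 2α₂ = 0.8555
DIC = CA / (α₁ + 2α₂) = 2.76 / 0.8555 = 3.23 mmol/L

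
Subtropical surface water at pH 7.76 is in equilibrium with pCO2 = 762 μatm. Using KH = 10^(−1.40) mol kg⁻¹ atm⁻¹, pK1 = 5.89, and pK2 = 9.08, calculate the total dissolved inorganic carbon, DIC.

[CO2*] = KH · pCO2 = 10^(−1.40) × 762×10^-6 = 3.034×10^-5 mol/kg
α₀ = 1/(1 + K1/[H⁺] + K1K2/[H⁺]²) = 1/(1 + 10^+1.87 + 10^+0.55) = 0.01271
DIC = [CO2*]/α₀ = 3.034×10^-5 / 0.01271 = 2.39 mmol/kg

DIC = 2.39 mmol/kg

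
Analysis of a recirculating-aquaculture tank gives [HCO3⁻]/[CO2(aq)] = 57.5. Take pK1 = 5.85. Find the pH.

From K1 = [H⁺][HCO3⁻]/[CO2(aq)]:  pH = pK1 + log₁₀([HCO3⁻]/[CO2(aq)])
log₁₀(57.5) = +1.760
pH = 5.85 + (+1.760) = 7.61

pH = 7.61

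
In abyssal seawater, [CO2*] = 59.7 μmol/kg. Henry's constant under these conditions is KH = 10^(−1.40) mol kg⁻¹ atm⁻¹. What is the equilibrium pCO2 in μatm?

KH = 10^(−1.40) = 3.981×10^-2 mol kg⁻¹ atm⁻¹
pCO2 = [CO2*]/KH = 59.7×10^-6 / 3.981×10^-2 = 1.50×10^-3 atm = 1500 μatm

pCO2 = 1500 μatm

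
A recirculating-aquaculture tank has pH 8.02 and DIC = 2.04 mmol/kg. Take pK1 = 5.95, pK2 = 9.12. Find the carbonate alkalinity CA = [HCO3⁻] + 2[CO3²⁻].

CA = [HCO3⁻] + 2[CO3²⁻] = (α₁ + 2α₂)·DIC
At pH 8.02: [H⁺]/K1 = 10^-2.07 = 0.0085114, K2/[H⁺] = 10^-1.10 = 0.079433
α₁ = 1/(1 + 0.0085114 + 0.079433) = 1/1.0879 = 0.9192; α₂ = α₁·K2/[H⁺] = 0.07301
α₁ + 2α₂ = 1.0652
CA = 1.0652 × 2.04 = 2.17 mmol/kg

CA = 2.17 mmol/kg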